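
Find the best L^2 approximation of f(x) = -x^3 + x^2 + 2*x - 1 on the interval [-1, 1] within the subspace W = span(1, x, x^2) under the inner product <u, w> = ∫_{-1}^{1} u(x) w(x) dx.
g(x) = x^2 + 7*x/5 - 1

The best approximation g ∈ W is the orthogonal projection of f onto W. Writing g = a_0 + a_1 x + a_2 x^2, the coefficients solve the normal equations G · a = b where
  G_{ij} = <φ_i, φ_j> and b_i = <f, φ_i>, with φ_0 = 1, φ_1 = x, φ_2 = x^2.
G =
  [2, 0, 2/3]
  [0, 2/3, 0]
  [2/3, 0, 2/5],
b = (-4/3, 14/15, -4/15).
Solving gives a_0 = -1, a_1 = 7/5, a_2 = 1, so
  g(x) = x^2 + 7*x/5 - 1.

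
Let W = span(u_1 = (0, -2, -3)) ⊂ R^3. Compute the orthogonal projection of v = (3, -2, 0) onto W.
proj_W(v) = (0, -8/13, -12/13)

Set up U = [u_1 | ... | u_1] ∈ R^(3×1). The projector onto W = col(U) is P = U (U^T U)^(-1) U^T.
Compute U^T U =
  [13],
and U^T v = (4).
Solve U^T U · c = U^T v for the coefficients: c = (4/13). The projection is proj_W(v) = U c.
Check: (v - proj_W(v)) · u_1 = 0  (should be 0).
Result: proj_W(v) = (0, -8/13, -12/13).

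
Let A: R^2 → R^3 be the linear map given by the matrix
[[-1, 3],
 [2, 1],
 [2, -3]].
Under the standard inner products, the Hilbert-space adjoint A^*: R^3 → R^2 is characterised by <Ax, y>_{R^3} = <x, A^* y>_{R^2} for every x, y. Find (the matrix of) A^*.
A^* = A^T =
[[-1, 2, 2],
 [3, 1, -3]]

For real matrices with standard dot products, the defining identity <Ax, y> = <x, A^* y> gives (Ax)^T y = x^T (A^*) y, i.e. x^T A^T y = x^T (A^*) y. Since this holds for all x, y, we must have A^* = A^T. Therefore
A^* =
[[-1, 2, 2],
 [3, 1, -3]].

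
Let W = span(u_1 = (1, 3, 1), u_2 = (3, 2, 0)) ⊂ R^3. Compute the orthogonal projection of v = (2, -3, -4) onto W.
proj_W(v) = (77/31, -231/62, -143/62)

Set up U = [u_1 | ... | u_2] ∈ R^(3×2). The projector onto W = col(U) is P = U (U^T U)^(-1) U^T.
Compute U^T U =
  [11, 9]
  [9, 13],
and U^T v = (-11, 0).
Solve U^T U · c = U^T v for the coefficients: c = (-143/62, 99/62). The projection is proj_W(v) = U c.
Check: (v - proj_W(v)) · u_1 = 0  (should be 0).
Check: (v - proj_W(v)) · u_2 = 0  (should be 0).
Result: proj_W(v) = (77/31, -231/62, -143/62).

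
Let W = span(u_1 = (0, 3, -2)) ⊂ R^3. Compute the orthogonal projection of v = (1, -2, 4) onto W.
proj_W(v) = (0, -42/13, 28/13)

Set up U = [u_1 | ... | u_1] ∈ R^(3×1). The projector onto W = col(U) is P = U (U^T U)^(-1) U^T.
Compute U^T U =
  [13],
and U^T v = (-14).
Solve U^T U · c = U^T v for the coefficients: c = (-14/13). The projection is proj_W(v) = U c.
Check: (v - proj_W(v)) · u_1 = 0  (should be 0).
Result: proj_W(v) = (0, -42/13, 28/13).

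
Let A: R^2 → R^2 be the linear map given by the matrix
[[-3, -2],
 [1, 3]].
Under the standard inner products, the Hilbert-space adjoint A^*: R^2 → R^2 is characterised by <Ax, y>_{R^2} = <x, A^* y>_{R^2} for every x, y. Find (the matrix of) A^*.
A^* = A^T =
[[-3, 1],
 [-2, 3]]

For real matrices with standard dot products, the defining identity <Ax, y> = <x, A^* y> gives (Ax)^T y = x^T (A^*) y, i.e. x^T A^T y = x^T (A^*) y. Since this holds for all x, y, we must have A^* = A^T. Therefore
A^* =
[[-3, 1],
 [-2, 3]].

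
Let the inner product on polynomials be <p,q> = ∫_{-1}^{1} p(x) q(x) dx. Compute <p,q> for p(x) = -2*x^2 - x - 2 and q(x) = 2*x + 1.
<p,q> = -20/3

Expand the product: p(x)·q(x) = -4*x^3 - 4*x^2 - 5*x - 2.
∫_{-1}^{1} of each monomial x^k gives [2/(k+1) if k even, 0 if k odd]. Integrating term-by-term (or equivalently evaluating the antiderivative F(x) = -x^4 - 4*x^3/3 - 5*x^2/2 - 2*x at the endpoints):
  F(1) − F(−1) = -41/6 − (-1/6) = -20/3.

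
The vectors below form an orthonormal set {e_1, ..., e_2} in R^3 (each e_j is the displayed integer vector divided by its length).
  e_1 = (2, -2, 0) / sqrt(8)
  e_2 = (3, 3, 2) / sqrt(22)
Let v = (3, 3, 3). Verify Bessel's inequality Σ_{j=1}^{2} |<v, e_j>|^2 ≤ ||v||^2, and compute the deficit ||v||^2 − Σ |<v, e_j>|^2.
Σ |<v, e_j>|^2 = 288/11; ||v||^2 = 27; deficit = 9/11

Write each e_j = u_j / sqrt(<u_j, u_j>) where u_j is the displayed integer vector. Then <v, e_j> = <v, u_j> / sqrt(<u_j, u_j>), so |<v, e_j>|^2 = <v, u_j>^2 / <u_j, u_j>.
Coefficients: <v, e_1> = 0/sqrt(8), <v, e_2> = 24/sqrt(22).
Square and sum: Σ |<v, e_j>|^2 = 288/11.
Compute ||v||^2 = v·v = 27.
Deficit = 27 − 288/11 = 9/11 ≥ 0, confirming Bessel's inequality. (The deficit equals ||v − Σ <v,e_j> e_j||^2, the squared distance from v to span{e_j}.)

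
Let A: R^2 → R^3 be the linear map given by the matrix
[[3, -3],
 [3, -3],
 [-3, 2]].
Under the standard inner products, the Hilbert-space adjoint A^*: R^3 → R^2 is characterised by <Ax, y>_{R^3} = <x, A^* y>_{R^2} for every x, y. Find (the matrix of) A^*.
A^* = A^T =
[[3, 3, -3],
 [-3, -3, 2]]

For real matrices with standard dot products, the defining identity <Ax, y> = <x, A^* y> gives (Ax)^T y = x^T (A^*) y, i.e. x^T A^T y = x^T (A^*) y. Since this holds for all x, y, we must have A^* = A^T. Therefore
A^* =
[[3, 3, -3],
 [-3, -3, 2]].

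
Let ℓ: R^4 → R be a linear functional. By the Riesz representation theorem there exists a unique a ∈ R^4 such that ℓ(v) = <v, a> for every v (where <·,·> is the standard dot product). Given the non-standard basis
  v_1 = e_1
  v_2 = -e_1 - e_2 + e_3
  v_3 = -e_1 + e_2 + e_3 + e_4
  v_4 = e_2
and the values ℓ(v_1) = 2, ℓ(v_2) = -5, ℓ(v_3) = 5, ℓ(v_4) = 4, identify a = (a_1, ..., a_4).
a = (2, 4, 1, 2)

Write a = (a_1, ..., a_4) in the standard basis. For each basis vector v_i, ℓ(v_i) = <v_i, a> is a linear equation in the a_j's. Collect the n equations into a matrix system V a = ℓ, where row i of V is v_i (expressed in the standard basis). Since V is invertible (lower-triangular with 1s on the diagonal, up to permutation), solve by back-substitution:
  V =
[[1, 0, 0, 0],
 [-1, -1, 1, 0],
 [-1, 1, 1, 1],
 [0, 1, 0, 0]]
  V a = (2, -5, 5, 4)
Solving gives a = (2, 4, 1, 2).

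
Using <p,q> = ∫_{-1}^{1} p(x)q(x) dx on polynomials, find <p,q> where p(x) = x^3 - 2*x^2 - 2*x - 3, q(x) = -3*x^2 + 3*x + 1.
<p,q> = -26/15

Expand the product: p(x)·q(x) = -3*x^5 + 9*x^4 + x^3 + x^2 - 11*x - 3.
∫_{-1}^{1} of each monomial x^k gives [2/(k+1) if k even, 0 if k odd]. Integrating term-by-term (or equivalently evaluating the antiderivative F(x) = -x^6/2 + 9*x^5/5 + x^4/4 + x^3/3 - 11*x^2/2 - 3*x at the endpoints):
  F(1) − F(−1) = -397/60 − (-293/60) = -26/15.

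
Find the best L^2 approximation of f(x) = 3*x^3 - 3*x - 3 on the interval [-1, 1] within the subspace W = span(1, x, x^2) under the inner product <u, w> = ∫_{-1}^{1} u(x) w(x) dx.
g(x) = -6*x/5 - 3

The best approximation g ∈ W is the orthogonal projection of f onto W. Writing g = a_0 + a_1 x + a_2 x^2, the coefficients solve the normal equations G · a = b where
  G_{ij} = <φ_i, φ_j> and b_i = <f, φ_i>, with φ_0 = 1, φ_1 = x, φ_2 = x^2.
G =
  [2, 0, 2/3]
  [0, 2/3, 0]
  [2/3, 0, 2/5],
b = (-6, -4/5, -2).
Solving gives a_0 = -3, a_1 = -6/5, a_2 = 0, so
  g(x) = -6*x/5 - 3.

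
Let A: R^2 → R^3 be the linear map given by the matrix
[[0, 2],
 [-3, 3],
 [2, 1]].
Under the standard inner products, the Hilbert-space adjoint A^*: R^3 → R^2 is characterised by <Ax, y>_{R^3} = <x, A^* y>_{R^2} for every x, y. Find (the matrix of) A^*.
A^* = A^T =
[[0, -3, 2],
 [2, 3, 1]]

For real matrices with standard dot products, the defining identity <Ax, y> = <x, A^* y> gives (Ax)^T y = x^T (A^*) y, i.e. x^T A^T y = x^T (A^*) y. Since this holds for all x, y, we must have A^* = A^T. Therefore
A^* =
[[0, -3, 2],
 [2, 3, 1]].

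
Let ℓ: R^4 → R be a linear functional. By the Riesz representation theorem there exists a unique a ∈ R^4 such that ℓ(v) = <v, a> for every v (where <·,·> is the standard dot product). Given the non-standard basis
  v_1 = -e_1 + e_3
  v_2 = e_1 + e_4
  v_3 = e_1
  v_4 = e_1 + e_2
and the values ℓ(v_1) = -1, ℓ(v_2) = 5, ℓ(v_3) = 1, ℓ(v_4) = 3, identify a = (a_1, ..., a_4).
a = (1, 2, 0, 4)

Write a = (a_1, ..., a_4) in the standard basis. For each basis vector v_i, ℓ(v_i) = <v_i, a> is a linear equation in the a_j's. Collect the n equations into a matrix system V a = ℓ, where row i of V is v_i (expressed in the standard basis). Since V is invertible (lower-triangular with 1s on the diagonal, up to permutation), solve by back-substitution:
  V =
[[-1, 0, 1, 0],
 [1, 0, 0, 1],
 [1, 0, 0, 0],
 [1, 1, 0, 0]]
  V a = (-1, 5, 1, 3)
Solving gives a = (1, 2, 0, 4).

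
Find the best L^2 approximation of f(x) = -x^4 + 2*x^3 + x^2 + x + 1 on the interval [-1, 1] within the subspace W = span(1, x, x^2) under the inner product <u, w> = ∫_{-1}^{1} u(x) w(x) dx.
g(x) = x^2/7 + 11*x/5 + 38/35

The best approximation g ∈ W is the orthogonal projection of f onto W. Writing g = a_0 + a_1 x + a_2 x^2, the coefficients solve the normal equations G · a = b where
  G_{ij} = <φ_i, φ_j> and b_i = <f, φ_i>, with φ_0 = 1, φ_1 = x, φ_2 = x^2.
G =
  [2, 0, 2/3]
  [0, 2/3, 0]
  [2/3, 0, 2/5],
b = (34/15, 22/15, 82/105).
Solving gives a_0 = 38/35, a_1 = 11/5, a_2 = 1/7, so
  g(x) = x^2/7 + 11*x/5 + 38/35.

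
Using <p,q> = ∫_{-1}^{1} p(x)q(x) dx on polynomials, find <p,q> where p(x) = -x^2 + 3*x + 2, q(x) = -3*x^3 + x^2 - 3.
<p,q> = -38/3

Expand the product: p(x)·q(x) = 3*x^5 - 10*x^4 - 3*x^3 + 5*x^2 - 9*x - 6.
∫_{-1}^{1} of each monomial x^k gives [2/(k+1) if k even, 0 if k odd]. Integrating term-by-term (or equivalently evaluating the antiderivative F(x) = x^6/2 - 2*x^5 - 3*x^4/4 + 5*x^3/3 - 9*x^2/2 - 6*x at the endpoints):
  F(1) − F(−1) = -133/12 − (19/12) = -38/3.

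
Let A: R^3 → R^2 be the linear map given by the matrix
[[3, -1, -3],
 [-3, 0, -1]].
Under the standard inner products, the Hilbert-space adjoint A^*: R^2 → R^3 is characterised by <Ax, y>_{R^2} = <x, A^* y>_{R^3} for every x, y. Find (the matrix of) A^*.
A^* = A^T =
[[3, -3],
 [-1, 0],
 [-3, -1]]

For real matrices with standard dot products, the defining identity <Ax, y> = <x, A^* y> gives (Ax)^T y = x^T (A^*) y, i.e. x^T A^T y = x^T (A^*) y. Since this holds for all x, y, we must have A^* = A^T. Therefore
A^* =
[[3, -3],
 [-1, 0],
 [-3, -1]].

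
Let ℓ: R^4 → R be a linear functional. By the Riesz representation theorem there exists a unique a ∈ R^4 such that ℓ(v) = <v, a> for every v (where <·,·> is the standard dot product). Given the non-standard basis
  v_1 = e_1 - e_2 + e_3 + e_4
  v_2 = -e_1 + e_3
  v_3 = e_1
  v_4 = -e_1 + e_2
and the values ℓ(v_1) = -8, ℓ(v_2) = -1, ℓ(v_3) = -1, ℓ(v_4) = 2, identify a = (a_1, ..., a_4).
a = (-1, 1, -2, -4)

Write a = (a_1, ..., a_4) in the standard basis. For each basis vector v_i, ℓ(v_i) = <v_i, a> is a linear equation in the a_j's. Collect the n equations into a matrix system V a = ℓ, where row i of V is v_i (expressed in the standard basis). Since V is invertible (lower-triangular with 1s on the diagonal, up to permutation), solve by back-substitution:
  V =
[[1, -1, 1, 1],
 [-1, 0, 1, 0],
 [1, 0, 0, 0],
 [-1, 1, 0, 0]]
  V a = (-8, -1, -1, 2)
Solving gives a = (-1, 1, -2, -4).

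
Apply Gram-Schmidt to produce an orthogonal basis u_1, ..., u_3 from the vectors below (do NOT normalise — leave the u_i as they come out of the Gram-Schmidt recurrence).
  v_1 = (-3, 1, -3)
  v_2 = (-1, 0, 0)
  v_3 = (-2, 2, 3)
Orthogonal basis:
  u_1 = (-3, 1, -3)
  u_2 = (-10/19, -3/19, 9/19)
  u_3 = (0, 27/10, 9/10)

Apply the Gram-Schmidt recurrence
  u_1 = v_1
  u_i = v_i − Σ_{j<i} ((v_i · u_j) / (u_j · u_j)) · u_j.

Step by step this gives:
  u_1 = (-3, 1, -3)
  u_2 = (-10/19, -3/19, 9/19)
  u_3 = (0, 27/10, 9/10)

Orthogonality check:
  u_2 · u_1 = 0 (should be 0)
  u_3 · u_1 = 0 (should be 0)
  u_3 · u_2 = 0 (should be 0)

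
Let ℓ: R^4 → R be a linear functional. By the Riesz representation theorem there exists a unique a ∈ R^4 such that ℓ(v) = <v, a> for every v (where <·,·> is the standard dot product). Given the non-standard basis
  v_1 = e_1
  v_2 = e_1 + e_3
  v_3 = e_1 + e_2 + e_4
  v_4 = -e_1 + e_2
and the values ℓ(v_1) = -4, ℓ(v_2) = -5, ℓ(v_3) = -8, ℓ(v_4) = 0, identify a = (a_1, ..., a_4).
a = (-4, -4, -1, 0)

Write a = (a_1, ..., a_4) in the standard basis. For each basis vector v_i, ℓ(v_i) = <v_i, a> is a linear equation in the a_j's. Collect the n equations into a matrix system V a = ℓ, where row i of V is v_i (expressed in the standard basis). Since V is invertible (lower-triangular with 1s on the diagonal, up to permutation), solve by back-substitution:
  V =
[[1, 0, 0, 0],
 [1, 0, 1, 0],
 [1, 1, 0, 1],
 [-1, 1, 0, 0]]
  V a = (-4, -5, -8, 0)
Solving gives a = (-4, -4, -1, 0).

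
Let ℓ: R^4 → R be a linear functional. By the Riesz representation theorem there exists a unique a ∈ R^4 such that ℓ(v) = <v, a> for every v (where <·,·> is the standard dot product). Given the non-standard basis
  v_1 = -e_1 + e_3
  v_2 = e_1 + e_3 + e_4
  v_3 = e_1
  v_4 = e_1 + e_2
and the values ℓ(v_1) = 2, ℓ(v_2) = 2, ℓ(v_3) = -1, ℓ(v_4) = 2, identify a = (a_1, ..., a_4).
a = (-1, 3, 1, 2)

Write a = (a_1, ..., a_4) in the standard basis. For each basis vector v_i, ℓ(v_i) = <v_i, a> is a linear equation in the a_j's. Collect the n equations into a matrix system V a = ℓ, where row i of V is v_i (expressed in the standard basis). Since V is invertible (lower-triangular with 1s on the diagonal, up to permutation), solve by back-substitution:
  V =
[[-1, 0, 1, 0],
 [1, 0, 1, 1],
 [1, 0, 0, 0],
 [1, 1, 0, 0]]
  V a = (2, 2, -1, 2)
Solving gives a = (-1, 3, 1, 2).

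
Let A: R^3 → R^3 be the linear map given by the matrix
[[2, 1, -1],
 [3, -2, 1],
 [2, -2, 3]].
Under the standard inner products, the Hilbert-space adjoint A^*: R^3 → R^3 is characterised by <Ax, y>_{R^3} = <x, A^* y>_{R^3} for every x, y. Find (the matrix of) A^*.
A^* = A^T =
[[2, 3, 2],
 [1, -2, -2],
 [-1, 1, 3]]

For real matrices with standard dot products, the defining identity <Ax, y> = <x, A^* y> gives (Ax)^T y = x^T (A^*) y, i.e. x^T A^T y = x^T (A^*) y. Since this holds for all x, y, we must have A^* = A^T. Therefore
A^* =
[[2, 3, 2],
 [1, -2, -2],
 [-1, 1, 3]].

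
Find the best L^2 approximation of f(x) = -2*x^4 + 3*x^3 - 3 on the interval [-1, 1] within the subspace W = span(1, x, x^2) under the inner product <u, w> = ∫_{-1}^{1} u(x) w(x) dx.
g(x) = -12*x^2/7 + 9*x/5 - 99/35

The best approximation g ∈ W is the orthogonal projection of f onto W. Writing g = a_0 + a_1 x + a_2 x^2, the coefficients solve the normal equations G · a = b where
  G_{ij} = <φ_i, φ_j> and b_i = <f, φ_i>, with φ_0 = 1, φ_1 = x, φ_2 = x^2.
G =
  [2, 0, 2/3]
  [0, 2/3, 0]
  [2/3, 0, 2/5],
b = (-34/5, 6/5, -18/7).
Solving gives a_0 = -99/35, a_1 = 9/5, a_2 = -12/7, so
  g(x) = -12*x^2/7 + 9*x/5 - 99/35.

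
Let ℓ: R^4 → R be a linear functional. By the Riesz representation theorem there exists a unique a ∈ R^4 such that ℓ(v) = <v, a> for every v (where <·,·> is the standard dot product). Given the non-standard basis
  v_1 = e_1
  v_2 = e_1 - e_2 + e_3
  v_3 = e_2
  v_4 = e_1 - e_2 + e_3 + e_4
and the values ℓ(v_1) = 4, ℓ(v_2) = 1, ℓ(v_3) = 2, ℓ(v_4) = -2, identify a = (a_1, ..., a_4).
a = (4, 2, -1, -3)

Write a = (a_1, ..., a_4) in the standard basis. For each basis vector v_i, ℓ(v_i) = <v_i, a> is a linear equation in the a_j's. Collect the n equations into a matrix system V a = ℓ, where row i of V is v_i (expressed in the standard basis). Since V is invertible (lower-triangular with 1s on the diagonal, up to permutation), solve by back-substitution:
  V =
[[1, 0, 0, 0],
 [1, -1, 1, 0],
 [0, 1, 0, 0],
 [1, -1, 1, 1]]
  V a = (4, 1, 2, -2)
Solving gives a = (4, 2, -1, -3).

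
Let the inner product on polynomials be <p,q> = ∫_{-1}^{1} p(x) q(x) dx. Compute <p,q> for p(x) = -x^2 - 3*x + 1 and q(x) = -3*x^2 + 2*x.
<p,q> = -24/5

Expand the product: p(x)·q(x) = 3*x^4 + 7*x^3 - 9*x^2 + 2*x.
∫_{-1}^{1} of each monomial x^k gives [2/(k+1) if k even, 0 if k odd]. Integrating term-by-term (or equivalently evaluating the antiderivative F(x) = 3*x^5/5 + 7*x^4/4 - 3*x^3 + x^2 at the endpoints):
  F(1) − F(−1) = 7/20 − (103/20) = -24/5.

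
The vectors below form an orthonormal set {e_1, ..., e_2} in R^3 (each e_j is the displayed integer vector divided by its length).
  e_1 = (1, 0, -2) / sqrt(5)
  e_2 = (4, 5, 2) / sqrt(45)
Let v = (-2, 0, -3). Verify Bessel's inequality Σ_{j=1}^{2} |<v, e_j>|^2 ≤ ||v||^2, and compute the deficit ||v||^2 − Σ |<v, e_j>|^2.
Σ |<v, e_j>|^2 = 68/9; ||v||^2 = 13; deficit = 49/9

Write each e_j = u_j / sqrt(<u_j, u_j>) where u_j is the displayed integer vector. Then <v, e_j> = <v, u_j> / sqrt(<u_j, u_j>), so |<v, e_j>|^2 = <v, u_j>^2 / <u_j, u_j>.
Coefficients: <v, e_1> = 4/sqrt(5), <v, e_2> = -14/sqrt(45).
Square and sum: Σ |<v, e_j>|^2 = 68/9.
Compute ||v||^2 = v·v = 13.
Deficit = 13 − 68/9 = 49/9 ≥ 0, confirming Bessel's inequality. (The deficit equals ||v − Σ <v,e_j> e_j||^2, the squared distance from v to span{e_j}.)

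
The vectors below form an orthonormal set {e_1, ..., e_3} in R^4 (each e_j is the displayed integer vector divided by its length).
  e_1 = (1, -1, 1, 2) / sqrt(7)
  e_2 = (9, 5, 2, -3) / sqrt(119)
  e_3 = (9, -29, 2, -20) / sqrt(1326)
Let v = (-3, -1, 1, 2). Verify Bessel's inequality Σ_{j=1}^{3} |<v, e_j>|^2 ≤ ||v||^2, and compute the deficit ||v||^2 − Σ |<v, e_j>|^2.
Σ |<v, e_j>|^2 = 171/13; ||v||^2 = 15; deficit = 24/13

Write each e_j = u_j / sqrt(<u_j, u_j>) where u_j is the displayed integer vector. Then <v, e_j> = <v, u_j> / sqrt(<u_j, u_j>), so |<v, e_j>|^2 = <v, u_j>^2 / <u_j, u_j>.
Coefficients: <v, e_1> = 3/sqrt(7), <v, e_2> = -36/sqrt(119), <v, e_3> = -36/sqrt(1326).
Square and sum: Σ |<v, e_j>|^2 = 171/13.
Compute ||v||^2 = v·v = 15.
Deficit = 15 − 171/13 = 24/13 ≥ 0, confirming Bessel's inequality. (The deficit equals ||v − Σ <v,e_j> e_j||^2, the squared distance from v to span{e_j}.)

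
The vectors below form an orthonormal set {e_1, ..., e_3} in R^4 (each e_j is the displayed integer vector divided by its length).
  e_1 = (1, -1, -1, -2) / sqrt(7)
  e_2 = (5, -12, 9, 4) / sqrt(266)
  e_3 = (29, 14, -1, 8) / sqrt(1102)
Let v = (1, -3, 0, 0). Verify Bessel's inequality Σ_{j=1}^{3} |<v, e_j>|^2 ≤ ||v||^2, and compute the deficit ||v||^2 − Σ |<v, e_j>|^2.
Σ |<v, e_j>|^2 = 254/29; ||v||^2 = 10; deficit = 36/29

Write each e_j = u_j / sqrt(<u_j, u_j>) where u_j is the displayed integer vector. Then <v, e_j> = <v, u_j> / sqrt(<u_j, u_j>), so |<v, e_j>|^2 = <v, u_j>^2 / <u_j, u_j>.
Coefficients: <v, e_1> = 4/sqrt(7), <v, e_2> = 41/sqrt(266), <v, e_3> = -13/sqrt(1102).
Square and sum: Σ |<v, e_j>|^2 = 254/29.
Compute ||v||^2 = v·v = 10.
Deficit = 10 − 254/29 = 36/29 ≥ 0, confirming Bessel's inequality. (The deficit equals ||v − Σ <v,e_j> e_j||^2, the squared distance from v to span{e_j}.)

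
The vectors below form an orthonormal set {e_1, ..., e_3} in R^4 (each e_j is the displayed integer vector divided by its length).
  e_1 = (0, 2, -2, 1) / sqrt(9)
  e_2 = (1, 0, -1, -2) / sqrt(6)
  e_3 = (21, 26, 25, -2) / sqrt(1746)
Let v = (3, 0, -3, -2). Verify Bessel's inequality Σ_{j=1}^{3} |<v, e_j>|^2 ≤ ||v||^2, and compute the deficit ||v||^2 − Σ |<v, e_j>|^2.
Σ |<v, e_j>|^2 = 5378/291; ||v||^2 = 22; deficit = 1024/291

Write each e_j = u_j / sqrt(<u_j, u_j>) where u_j is the displayed integer vector. Then <v, e_j> = <v, u_j> / sqrt(<u_j, u_j>), so |<v, e_j>|^2 = <v, u_j>^2 / <u_j, u_j>.
Coefficients: <v, e_1> = 4/sqrt(9), <v, e_2> = 10/sqrt(6), <v, e_3> = -8/sqrt(1746).
Square and sum: Σ |<v, e_j>|^2 = 5378/291.
Compute ||v||^2 = v·v = 22.
Deficit = 22 − 5378/291 = 1024/291 ≥ 0, confirming Bessel's inequality. (The deficit equals ||v − Σ <v,e_j> e_j||^2, the squared distance from v to span{e_j}.)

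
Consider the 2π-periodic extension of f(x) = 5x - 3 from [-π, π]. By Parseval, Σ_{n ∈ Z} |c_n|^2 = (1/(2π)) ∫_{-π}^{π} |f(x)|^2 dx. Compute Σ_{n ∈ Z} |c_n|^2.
Σ |c_n|^2 = 25π^2/3 + 9

Expand and integrate term by term over [-π, π]:
  ∫ (5x)^2 dx = 25·(2π^3/3); ∫ 2·5·(-3)·x dx = 0 (odd integrand); ∫ (-3)^2 dx = 9·2π.
So (1/(2π)) ∫_{-π}^{π} (5x - 3)^2 dx = 25π^2/3 + 9 = 25π^2/3 + 9.
Parseval ⇒ Σ |c_n|^2 = 25π^2/3 + 9.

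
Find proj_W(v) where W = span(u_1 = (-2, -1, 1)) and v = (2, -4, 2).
proj_W(v) = (-2/3, -1/3, 1/3)

Set up U = [u_1 | ... | u_1] ∈ R^(3×1). The projector onto W = col(U) is P = U (U^T U)^(-1) U^T.
Compute U^T U =
  [6],
and U^T v = (2).
Solve U^T U · c = U^T v for the coefficients: c = (1/3). The projection is proj_W(v) = U c.
Check: (v - proj_W(v)) · u_1 = 0  (should be 0).
Result: proj_W(v) = (-2/3, -1/3, 1/3).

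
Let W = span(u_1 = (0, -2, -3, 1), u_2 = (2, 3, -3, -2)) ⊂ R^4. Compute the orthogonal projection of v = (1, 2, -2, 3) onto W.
proj_W(v) = (214/363, 7/33, -229/121, -92/363)

Set up U = [u_1 | ... | u_2] ∈ R^(4×2). The projector onto W = col(U) is P = U (U^T U)^(-1) U^T.
Compute U^T U =
  [14, 1]
  [1, 26],
and U^T v = (5, 8).
Solve U^T U · c = U^T v for the coefficients: c = (122/363, 107/363). The projection is proj_W(v) = U c.
Check: (v - proj_W(v)) · u_1 = 0  (should be 0).
Check: (v - proj_W(v)) · u_2 = 0  (should be 0).
Result: proj_W(v) = (214/363, 7/33, -229/121, -92/363).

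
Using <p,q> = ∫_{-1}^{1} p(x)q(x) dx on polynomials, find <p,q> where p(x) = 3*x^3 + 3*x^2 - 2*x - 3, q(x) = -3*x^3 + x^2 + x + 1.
<p,q> = -536/105

Expand the product: p(x)·q(x) = -9*x^6 - 6*x^5 + 12*x^4 + 13*x^3 - 2*x^2 - 5*x - 3.
∫_{-1}^{1} of each monomial x^k gives [2/(k+1) if k even, 0 if k odd]. Integrating term-by-term (or equivalently evaluating the antiderivative F(x) = -9*x^7/7 - x^6 + 12*x^5/5 + 13*x^4/4 - 2*x^3/3 - 5*x^2/2 - 3*x at the endpoints):
  F(1) − F(−1) = -1177/420 − (967/420) = -536/105.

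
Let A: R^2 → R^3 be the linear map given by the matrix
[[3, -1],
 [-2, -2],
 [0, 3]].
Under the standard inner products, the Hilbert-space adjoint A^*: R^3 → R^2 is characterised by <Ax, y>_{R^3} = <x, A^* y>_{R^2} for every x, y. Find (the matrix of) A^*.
A^* = A^T =
[[3, -2, 0],
 [-1, -2, 3]]

For real matrices with standard dot products, the defining identity <Ax, y> = <x, A^* y> gives (Ax)^T y = x^T (A^*) y, i.e. x^T A^T y = x^T (A^*) y. Since this holds for all x, y, we must have A^* = A^T. Therefore
A^* =
[[3, -2, 0],
 [-1, -2, 3]].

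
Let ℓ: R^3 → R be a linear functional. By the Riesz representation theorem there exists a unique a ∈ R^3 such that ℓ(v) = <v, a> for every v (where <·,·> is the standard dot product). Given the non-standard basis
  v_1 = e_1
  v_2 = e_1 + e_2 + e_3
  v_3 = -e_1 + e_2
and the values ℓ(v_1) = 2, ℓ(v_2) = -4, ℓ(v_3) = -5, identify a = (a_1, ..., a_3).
a = (2, -3, -3)

Write a = (a_1, ..., a_3) in the standard basis. For each basis vector v_i, ℓ(v_i) = <v_i, a> is a linear equation in the a_j's. Collect the n equations into a matrix system V a = ℓ, where row i of V is v_i (expressed in the standard basis). Since V is invertible (lower-triangular with 1s on the diagonal, up to permutation), solve by back-substitution:
  V =
[[1, 0, 0],
 [1, 1, 1],
 [-1, 1, 0]]
  V a = (2, -4, -5)
Solving gives a = (2, -3, -3).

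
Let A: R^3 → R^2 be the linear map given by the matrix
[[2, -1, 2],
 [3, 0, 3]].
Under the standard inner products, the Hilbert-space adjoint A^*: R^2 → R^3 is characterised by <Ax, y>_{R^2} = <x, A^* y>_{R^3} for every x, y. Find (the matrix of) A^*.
A^* = A^T =
[[2, 3],
 [-1, 0],
 [2, 3]]

For real matrices with standard dot products, the defining identity <Ax, y> = <x, A^* y> gives (Ax)^T y = x^T (A^*) y, i.e. x^T A^T y = x^T (A^*) y. Since this holds for all x, y, we must have A^* = A^T. Therefore
A^* =
[[2, 3],
 [-1, 0],
 [2, 3]].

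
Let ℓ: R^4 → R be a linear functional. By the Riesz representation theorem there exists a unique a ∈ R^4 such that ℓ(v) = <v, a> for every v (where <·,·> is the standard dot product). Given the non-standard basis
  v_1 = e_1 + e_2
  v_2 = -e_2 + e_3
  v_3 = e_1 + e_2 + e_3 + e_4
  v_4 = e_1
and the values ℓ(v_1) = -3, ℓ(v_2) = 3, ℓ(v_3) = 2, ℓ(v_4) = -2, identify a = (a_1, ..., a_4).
a = (-2, -1, 2, 3)

Write a = (a_1, ..., a_4) in the standard basis. For each basis vector v_i, ℓ(v_i) = <v_i, a> is a linear equation in the a_j's. Collect the n equations into a matrix system V a = ℓ, where row i of V is v_i (expressed in the standard basis). Since V is invertible (lower-triangular with 1s on the diagonal, up to permutation), solve by back-substitution:
  V =
[[1, 1, 0, 0],
 [0, -1, 1, 0],
 [1, 1, 1, 1],
 [1, 0, 0, 0]]
  V a = (-3, 3, 2, -2)
Solving gives a = (-2, -1, 2, 3).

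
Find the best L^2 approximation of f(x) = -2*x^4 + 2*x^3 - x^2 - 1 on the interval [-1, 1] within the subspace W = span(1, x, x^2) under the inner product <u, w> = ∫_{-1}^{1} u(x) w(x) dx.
g(x) = -19*x^2/7 + 6*x/5 - 29/35

The best approximation g ∈ W is the orthogonal projection of f onto W. Writing g = a_0 + a_1 x + a_2 x^2, the coefficients solve the normal equations G · a = b where
  G_{ij} = <φ_i, φ_j> and b_i = <f, φ_i>, with φ_0 = 1, φ_1 = x, φ_2 = x^2.
G =
  [2, 0, 2/3]
  [0, 2/3, 0]
  [2/3, 0, 2/5],
b = (-52/15, 4/5, -172/105).
Solving gives a_0 = -29/35, a_1 = 6/5, a_2 = -19/7, so
  g(x) = -19*x^2/7 + 6*x/5 - 29/35.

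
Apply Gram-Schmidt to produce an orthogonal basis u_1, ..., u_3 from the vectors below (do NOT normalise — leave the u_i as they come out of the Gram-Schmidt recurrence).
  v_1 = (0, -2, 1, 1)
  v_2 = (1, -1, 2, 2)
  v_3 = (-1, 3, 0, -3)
Orthogonal basis:
  u_1 = (0, -2, 1, 1)
  u_2 = (1, 1, 1, 1)
  u_3 = (-3/4, 1/4, 7/4, -5/4)

Apply the Gram-Schmidt recurrence
  u_1 = v_1
  u_i = v_i − Σ_{j<i} ((v_i · u_j) / (u_j · u_j)) · u_j.

Step by step this gives:
  u_1 = (0, -2, 1, 1)
  u_2 = (1, 1, 1, 1)
  u_3 = (-3/4, 1/4, 7/4, -5/4)

Orthogonality check:
  u_2 · u_1 = 0 (should be 0)
  u_3 · u_1 = 0 (should be 0)
  u_3 · u_2 = 0 (should be 0)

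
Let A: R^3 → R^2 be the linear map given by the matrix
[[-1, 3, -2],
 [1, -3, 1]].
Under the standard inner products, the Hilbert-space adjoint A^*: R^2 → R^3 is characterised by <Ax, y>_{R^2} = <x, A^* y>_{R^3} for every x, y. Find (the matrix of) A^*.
A^* = A^T =
[[-1, 1],
 [3, -3],
 [-2, 1]]

For real matrices with standard dot products, the defining identity <Ax, y> = <x, A^* y> gives (Ax)^T y = x^T (A^*) y, i.e. x^T A^T y = x^T (A^*) y. Since this holds for all x, y, we must have A^* = A^T. Therefore
A^* =
[[-1, 1],
 [3, -3],
 [-2, 1]].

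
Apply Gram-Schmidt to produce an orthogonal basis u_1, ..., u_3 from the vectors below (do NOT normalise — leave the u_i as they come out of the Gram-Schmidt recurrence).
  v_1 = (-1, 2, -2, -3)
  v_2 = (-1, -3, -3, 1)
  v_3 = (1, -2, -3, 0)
Orthogonal basis:
  u_1 = (-1, 2, -2, -3)
  u_2 = (-10/9, -25/9, -29/9, 2/3)
  u_3 = (329/178, -23/178, -105/178, -55/178)

Apply the Gram-Schmidt recurrence
  u_1 = v_1
  u_i = v_i − Σ_{j<i} ((v_i · u_j) / (u_j · u_j)) · u_j.

Step by step this gives:
  u_1 = (-1, 2, -2, -3)
  u_2 = (-10/9, -25/9, -29/9, 2/3)
  u_3 = (329/178, -23/178, -105/178, -55/178)

Orthogonality check:
  u_2 · u_1 = 0 (should be 0)
  u_3 · u_1 = 0 (should be 0)
  u_3 · u_2 = 0 (should be 0)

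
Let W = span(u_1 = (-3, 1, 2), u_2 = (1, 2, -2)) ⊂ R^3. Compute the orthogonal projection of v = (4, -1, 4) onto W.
proj_W(v) = (116/101, -293/101, 68/101)

Set up U = [u_1 | ... | u_2] ∈ R^(3×2). The projector onto W = col(U) is P = U (U^T U)^(-1) U^T.
Compute U^T U =
  [14, -5]
  [-5, 9],
and U^T v = (-5, -6).
Solve U^T U · c = U^T v for the coefficients: c = (-75/101, -109/101). The projection is proj_W(v) = U c.
Check: (v - proj_W(v)) · u_1 = 0  (should be 0).
Check: (v - proj_W(v)) · u_2 = 0  (should be 0).
Result: proj_W(v) = (116/101, -293/101, 68/101).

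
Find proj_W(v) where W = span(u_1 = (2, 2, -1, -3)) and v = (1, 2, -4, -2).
proj_W(v) = (16/9, 16/9, -8/9, -8/3)

Set up U = [u_1 | ... | u_1] ∈ R^(4×1). The projector onto W = col(U) is P = U (U^T U)^(-1) U^T.
Compute U^T U =
  [18],
and U^T v = (16).
Solve U^T U · c = U^T v for the coefficients: c = (8/9). The projection is proj_W(v) = U c.
Check: (v - proj_W(v)) · u_1 = 0  (should be 0).
Result: proj_W(v) = (16/9, 16/9, -8/9, -8/3).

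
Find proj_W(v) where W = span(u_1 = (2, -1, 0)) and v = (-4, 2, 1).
proj_W(v) = (-4, 2, 0)

Set up U = [u_1 | ... | u_1] ∈ R^(3×1). The projector onto W = col(U) is P = U (U^T U)^(-1) U^T.
Compute U^T U =
  [5],
and U^T v = (-10).
Solve U^T U · c = U^T v for the coefficients: c = (-2). The projection is proj_W(v) = U c.
Check: (v - proj_W(v)) · u_1 = 0  (should be 0).
Result: proj_W(v) = (-4, 2, 0).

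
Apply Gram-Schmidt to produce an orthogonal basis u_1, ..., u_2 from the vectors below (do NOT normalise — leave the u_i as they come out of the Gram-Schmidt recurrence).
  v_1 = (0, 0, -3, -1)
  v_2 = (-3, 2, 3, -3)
Orthogonal basis:
  u_1 = (0, 0, -3, -1)
  u_2 = (-3, 2, 6/5, -18/5)

Apply the Gram-Schmidt recurrence
  u_1 = v_1
  u_i = v_i − Σ_{j<i} ((v_i · u_j) / (u_j · u_j)) · u_j.

Step by step this gives:
  u_1 = (0, 0, -3, -1)
  u_2 = (-3, 2, 6/5, -18/5)

Orthogonality check:
  u_2 · u_1 = 0 (should be 0)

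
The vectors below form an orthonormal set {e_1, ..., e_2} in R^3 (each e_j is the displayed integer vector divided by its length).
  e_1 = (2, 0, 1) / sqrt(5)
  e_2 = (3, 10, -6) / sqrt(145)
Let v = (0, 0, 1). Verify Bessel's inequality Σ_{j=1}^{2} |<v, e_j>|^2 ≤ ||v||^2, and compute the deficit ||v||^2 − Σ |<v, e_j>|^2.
Σ |<v, e_j>|^2 = 13/29; ||v||^2 = 1; deficit = 16/29

Write each e_j = u_j / sqrt(<u_j, u_j>) where u_j is the displayed integer vector. Then <v, e_j> = <v, u_j> / sqrt(<u_j, u_j>), so |<v, e_j>|^2 = <v, u_j>^2 / <u_j, u_j>.
Coefficients: <v, e_1> = 1/sqrt(5), <v, e_2> = -6/sqrt(145).
Square and sum: Σ |<v, e_j>|^2 = 13/29.
Compute ||v||^2 = v·v = 1.
Deficit = 1 − 13/29 = 16/29 ≥ 0, confirming Bessel's inequality. (The deficit equals ||v − Σ <v,e_j> e_j||^2, the squared distance from v to span{e_j}.)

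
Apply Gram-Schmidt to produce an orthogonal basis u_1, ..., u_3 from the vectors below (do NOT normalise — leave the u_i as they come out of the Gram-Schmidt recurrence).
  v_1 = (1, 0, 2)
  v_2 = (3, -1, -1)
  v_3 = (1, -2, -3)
Orthogonal basis:
  u_1 = (1, 0, 2)
  u_2 = (14/5, -1, -7/5)
  u_3 = (-1/3, -7/6, 1/6)

Apply the Gram-Schmidt recurrence
  u_1 = v_1
  u_i = v_i − Σ_{j<i} ((v_i · u_j) / (u_j · u_j)) · u_j.

Step by step this gives:
  u_1 = (1, 0, 2)
  u_2 = (14/5, -1, -7/5)
  u_3 = (-1/3, -7/6, 1/6)

Orthogonality check:
  u_2 · u_1 = 0 (should be 0)
  u_3 · u_1 = 0 (should be 0)
  u_3 · u_2 = 0 (should be 0)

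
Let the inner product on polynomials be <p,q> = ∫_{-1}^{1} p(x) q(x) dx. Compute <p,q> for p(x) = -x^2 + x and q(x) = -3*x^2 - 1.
<p,q> = 28/15

Expand the product: p(x)·q(x) = 3*x^4 - 3*x^3 + x^2 - x.
∫_{-1}^{1} of each monomial x^k gives [2/(k+1) if k even, 0 if k odd]. Integrating term-by-term (or equivalently evaluating the antiderivative F(x) = 3*x^5/5 - 3*x^4/4 + x^3/3 - x^2/2 at the endpoints):
  F(1) − F(−1) = -19/60 − (-131/60) = 28/15.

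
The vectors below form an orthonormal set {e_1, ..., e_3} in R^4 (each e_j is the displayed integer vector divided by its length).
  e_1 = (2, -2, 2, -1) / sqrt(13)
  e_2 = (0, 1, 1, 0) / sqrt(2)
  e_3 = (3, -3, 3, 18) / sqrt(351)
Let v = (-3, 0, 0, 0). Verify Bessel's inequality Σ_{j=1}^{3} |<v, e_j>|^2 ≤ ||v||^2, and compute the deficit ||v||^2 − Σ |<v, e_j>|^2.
Σ |<v, e_j>|^2 = 3; ||v||^2 = 9; deficit = 6

Write each e_j = u_j / sqrt(<u_j, u_j>) where u_j is the displayed integer vector. Then <v, e_j> = <v, u_j> / sqrt(<u_j, u_j>), so |<v, e_j>|^2 = <v, u_j>^2 / <u_j, u_j>.
Coefficients: <v, e_1> = -6/sqrt(13), <v, e_2> = 0/sqrt(2), <v, e_3> = -9/sqrt(351).
Square and sum: Σ |<v, e_j>|^2 = 3.
Compute ||v||^2 = v·v = 9.
Deficit = 9 − 3 = 6 ≥ 0, confirming Bessel's inequality. (The deficit equals ||v − Σ <v,e_j> e_j||^2, the squared distance from v to span{e_j}.)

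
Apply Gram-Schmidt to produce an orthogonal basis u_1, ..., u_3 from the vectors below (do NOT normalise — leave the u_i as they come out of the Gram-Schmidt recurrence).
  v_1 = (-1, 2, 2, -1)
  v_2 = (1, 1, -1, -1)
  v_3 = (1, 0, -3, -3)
Orthogonal basis:
  u_1 = (-1, 2, 2, -1)
  u_2 = (1, 1, -1, -1)
  u_3 = (-23/20, -19/20, -9/20, -33/20)

Apply the Gram-Schmidt recurrence
  u_1 = v_1
  u_i = v_i − Σ_{j<i} ((v_i · u_j) / (u_j · u_j)) · u_j.

Step by step this gives:
  u_1 = (-1, 2, 2, -1)
  u_2 = (1, 1, -1, -1)
  u_3 = (-23/20, -19/20, -9/20, -33/20)

Orthogonality check:
  u_2 · u_1 = 0 (should be 0)
  u_3 · u_1 = 0 (should be 0)
  u_3 · u_2 = 0 (should be 0)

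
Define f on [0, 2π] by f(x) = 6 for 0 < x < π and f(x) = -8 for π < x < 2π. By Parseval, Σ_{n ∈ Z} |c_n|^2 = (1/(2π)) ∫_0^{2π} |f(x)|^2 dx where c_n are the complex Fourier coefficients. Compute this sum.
Σ |c_n|^2 = 50

Parseval equates the L^2 energy of f (normalised by 1/(2π)) with the ℓ^2 sum of its Fourier coefficients: (1/(2π)) ∫_0^{2π} |f|^2 = Σ |c_n|^2.
Compute the left side: (1/(2π)) [∫_0^π 6^2 dx + ∫_π^{2π} (-8)^2 dx] = (1/(2π)) · (36π + 64π) = (36 + 64)/2 = 50.
So Σ_{n ∈ Z} |c_n|^2 = 50.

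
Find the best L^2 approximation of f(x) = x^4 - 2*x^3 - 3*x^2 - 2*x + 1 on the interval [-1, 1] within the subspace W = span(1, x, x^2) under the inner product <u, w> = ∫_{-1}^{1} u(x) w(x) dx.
g(x) = -15*x^2/7 - 16*x/5 + 32/35

The best approximation g ∈ W is the orthogonal projection of f onto W. Writing g = a_0 + a_1 x + a_2 x^2, the coefficients solve the normal equations G · a = b where
  G_{ij} = <φ_i, φ_j> and b_i = <f, φ_i>, with φ_0 = 1, φ_1 = x, φ_2 = x^2.
G =
  [2, 0, 2/3]
  [0, 2/3, 0]
  [2/3, 0, 2/5],
b = (2/5, -32/15, -26/105).
Solving gives a_0 = 32/35, a_1 = -16/5, a_2 = -15/7, so
  g(x) = -15*x^2/7 - 16*x/5 + 32/35.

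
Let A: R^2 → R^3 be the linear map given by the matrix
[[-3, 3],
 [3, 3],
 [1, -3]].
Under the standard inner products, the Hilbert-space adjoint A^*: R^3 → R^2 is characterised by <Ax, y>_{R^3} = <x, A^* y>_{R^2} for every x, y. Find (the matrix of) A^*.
A^* = A^T =
[[-3, 3, 1],
 [3, 3, -3]]

For real matrices with standard dot products, the defining identity <Ax, y> = <x, A^* y> gives (Ax)^T y = x^T (A^*) y, i.e. x^T A^T y = x^T (A^*) y. Since this holds for all x, y, we must have A^* = A^T. Therefore
A^* =
[[-3, 3, 1],
 [3, 3, -3]].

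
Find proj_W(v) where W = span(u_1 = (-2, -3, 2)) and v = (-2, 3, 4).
proj_W(v) = (-6/17, -9/17, 6/17)

Set up U = [u_1 | ... | u_1] ∈ R^(3×1). The projector onto W = col(U) is P = U (U^T U)^(-1) U^T.
Compute U^T U =
  [17],
and U^T v = (3).
Solve U^T U · c = U^T v for the coefficients: c = (3/17). The projection is proj_W(v) = U c.
Check: (v - proj_W(v)) · u_1 = 0  (should be 0).
Result: proj_W(v) = (-6/17, -9/17, 6/17).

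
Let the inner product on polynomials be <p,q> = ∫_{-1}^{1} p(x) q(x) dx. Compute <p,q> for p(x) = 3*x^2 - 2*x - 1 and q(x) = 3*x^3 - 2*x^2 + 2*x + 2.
<p,q> = -92/15

Expand the product: p(x)·q(x) = 9*x^5 - 12*x^4 + 7*x^3 + 4*x^2 - 6*x - 2.
∫_{-1}^{1} of each monomial x^k gives [2/(k+1) if k even, 0 if k odd]. Integrating term-by-term (or equivalently evaluating the antiderivative F(x) = 3*x^6/2 - 12*x^5/5 + 7*x^4/4 + 4*x^3/3 - 3*x^2 - 2*x at the endpoints):
  F(1) − F(−1) = -169/60 − (199/60) = -92/15.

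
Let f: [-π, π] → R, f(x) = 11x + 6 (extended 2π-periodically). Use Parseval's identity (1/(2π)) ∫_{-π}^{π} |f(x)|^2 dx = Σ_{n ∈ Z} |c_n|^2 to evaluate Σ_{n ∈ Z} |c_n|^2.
Σ |c_n|^2 = 121π^2/3 + 36

Expand and integrate term by term over [-π, π]:
  ∫ (11x)^2 dx = 121·(2π^3/3); ∫ 2·11·(6)·x dx = 0 (odd integrand); ∫ 6^2 dx = 36·2π.
So (1/(2π)) ∫_{-π}^{π} (11x + 6)^2 dx = 121π^2/3 + 36 = 121π^2/3 + 36.
Parseval ⇒ Σ |c_n|^2 = 121π^2/3 + 36.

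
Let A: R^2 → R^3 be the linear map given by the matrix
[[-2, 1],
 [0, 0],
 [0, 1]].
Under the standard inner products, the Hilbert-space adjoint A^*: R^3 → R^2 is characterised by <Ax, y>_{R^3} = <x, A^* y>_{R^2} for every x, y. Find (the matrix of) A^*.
A^* = A^T =
[[-2, 0, 0],
 [1, 0, 1]]

For real matrices with standard dot products, the defining identity <Ax, y> = <x, A^* y> gives (Ax)^T y = x^T (A^*) y, i.e. x^T A^T y = x^T (A^*) y. Since this holds for all x, y, we must have A^* = A^T. Therefore
A^* =
[[-2, 0, 0],
 [1, 0, 1]].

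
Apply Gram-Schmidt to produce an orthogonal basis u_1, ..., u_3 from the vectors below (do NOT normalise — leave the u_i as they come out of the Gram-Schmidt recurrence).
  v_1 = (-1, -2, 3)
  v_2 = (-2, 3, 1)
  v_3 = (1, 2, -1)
Orthogonal basis:
  u_1 = (-1, -2, 3)
  u_2 = (-29/14, 20/7, 17/14)
  u_3 = (154/195, 14/39, 98/195)

Apply the Gram-Schmidt recurrence
  u_1 = v_1
  u_i = v_i − Σ_{j<i} ((v_i · u_j) / (u_j · u_j)) · u_j.

Step by step this gives:
  u_1 = (-1, -2, 3)
  u_2 = (-29/14, 20/7, 17/14)
  u_3 = (154/195, 14/39, 98/195)

Orthogonality check:
  u_2 · u_1 = 0 (should be 0)
  u_3 · u_1 = 0 (should be 0)
  u_3 · u_2 = 0 (should be 0)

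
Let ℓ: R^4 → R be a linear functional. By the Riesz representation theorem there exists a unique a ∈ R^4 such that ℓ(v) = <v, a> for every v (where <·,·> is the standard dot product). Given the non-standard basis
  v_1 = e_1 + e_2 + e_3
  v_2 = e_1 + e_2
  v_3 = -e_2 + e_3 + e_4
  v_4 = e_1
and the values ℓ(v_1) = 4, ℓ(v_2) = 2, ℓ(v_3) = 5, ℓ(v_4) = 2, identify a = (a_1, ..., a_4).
a = (2, 0, 2, 3)

Write a = (a_1, ..., a_4) in the standard basis. For each basis vector v_i, ℓ(v_i) = <v_i, a> is a linear equation in the a_j's. Collect the n equations into a matrix system V a = ℓ, where row i of V is v_i (expressed in the standard basis). Since V is invertible (lower-triangular with 1s on the diagonal, up to permutation), solve by back-substitution:
  V =
[[1, 1, 1, 0],
 [1, 1, 0, 0],
 [0, -1, 1, 1],
 [1, 0, 0, 0]]
  V a = (4, 2, 5, 2)
Solving gives a = (2, 0, 2, 3).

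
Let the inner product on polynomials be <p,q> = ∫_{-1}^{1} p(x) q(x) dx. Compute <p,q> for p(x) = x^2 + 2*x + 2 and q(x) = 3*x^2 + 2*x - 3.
<p,q> = -92/15

Expand the product: p(x)·q(x) = 3*x^4 + 8*x^3 + 7*x^2 - 2*x - 6.
∫_{-1}^{1} of each monomial x^k gives [2/(k+1) if k even, 0 if k odd]. Integrating term-by-term (or equivalently evaluating the antiderivative F(x) = 3*x^5/5 + 2*x^4 + 7*x^3/3 - x^2 - 6*x at the endpoints):
  F(1) − F(−1) = -31/15 − (61/15) = -92/15.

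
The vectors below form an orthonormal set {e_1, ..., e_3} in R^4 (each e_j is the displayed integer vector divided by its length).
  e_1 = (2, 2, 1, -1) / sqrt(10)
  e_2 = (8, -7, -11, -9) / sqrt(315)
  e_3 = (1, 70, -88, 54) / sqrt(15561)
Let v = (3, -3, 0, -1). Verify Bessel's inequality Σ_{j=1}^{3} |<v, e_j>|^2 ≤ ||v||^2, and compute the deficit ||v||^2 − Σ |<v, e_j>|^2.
Σ |<v, e_j>|^2 = 6785/494; ||v||^2 = 19; deficit = 2601/494

Write each e_j = u_j / sqrt(<u_j, u_j>) where u_j is the displayed integer vector. Then <v, e_j> = <v, u_j> / sqrt(<u_j, u_j>), so |<v, e_j>|^2 = <v, u_j>^2 / <u_j, u_j>.
Coefficients: <v, e_1> = 1/sqrt(10), <v, e_2> = 54/sqrt(315), <v, e_3> = -261/sqrt(15561).
Square and sum: Σ |<v, e_j>|^2 = 6785/494.
Compute ||v||^2 = v·v = 19.
Deficit = 19 − 6785/494 = 2601/494 ≥ 0, confirming Bessel's inequality. (The deficit equals ||v − Σ <v,e_j> e_j||^2, the squared distance from v to span{e_j}.)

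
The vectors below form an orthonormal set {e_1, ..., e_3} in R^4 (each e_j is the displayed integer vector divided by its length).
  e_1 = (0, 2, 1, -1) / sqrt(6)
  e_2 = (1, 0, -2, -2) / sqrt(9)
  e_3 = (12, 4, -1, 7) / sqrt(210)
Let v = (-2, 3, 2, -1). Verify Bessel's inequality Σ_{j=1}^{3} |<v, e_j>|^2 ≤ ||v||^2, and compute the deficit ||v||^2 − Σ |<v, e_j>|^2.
Σ |<v, e_j>|^2 = 782/45; ||v||^2 = 18; deficit = 28/45

Write each e_j = u_j / sqrt(<u_j, u_j>) where u_j is the displayed integer vector. Then <v, e_j> = <v, u_j> / sqrt(<u_j, u_j>), so |<v, e_j>|^2 = <v, u_j>^2 / <u_j, u_j>.
Coefficients: <v, e_1> = 9/sqrt(6), <v, e_2> = -4/sqrt(9), <v, e_3> = -21/sqrt(210).
Square and sum: Σ |<v, e_j>|^2 = 782/45.
Compute ||v||^2 = v·v = 18.
Deficit = 18 − 782/45 = 28/45 ≥ 0, confirming Bessel's inequality. (The deficit equals ||v − Σ <v,e_j> e_j||^2, the squared distance from v to span{e_j}.)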